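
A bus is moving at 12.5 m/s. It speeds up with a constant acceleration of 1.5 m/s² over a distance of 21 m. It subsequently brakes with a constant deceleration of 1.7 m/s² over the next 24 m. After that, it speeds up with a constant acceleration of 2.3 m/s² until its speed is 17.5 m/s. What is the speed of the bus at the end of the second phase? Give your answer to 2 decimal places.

Phase 1 (accelerating): v₀ = 12.5 m/s, a = 1.5 m/s².
v² = v₀² + 2aΔx = 12.5² + 2·1.5·21 = 219 → v = 14.8 m/s
t = (v − v₀)/a = (14.8 − 12.5)/1.5 = 1.54 s

Phase 2 (decelerating): v₀ = 14.8 m/s, a = -1.7 m/s².
v² = v₀² + 2aΔx = 14.8² + 2·-1.7·24 = 138 → v = 11.7 m/s
t = (v − v₀)/a = (11.7 − 14.8)/-1.7 = 1.81 s
Speed at end of phase 2 = 11.7 m/s

11.73 m/s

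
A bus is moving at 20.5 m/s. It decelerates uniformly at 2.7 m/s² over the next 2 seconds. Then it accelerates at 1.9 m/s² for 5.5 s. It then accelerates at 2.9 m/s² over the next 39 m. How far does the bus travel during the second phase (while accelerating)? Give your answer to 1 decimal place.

111.8 m

Phase 1 (decelerating): v₀ = 20.5 m/s, a = -2.7 m/s².
v = v₀ + at = 20.5 + (-2.7)(2) = 15.1 m/s
Δx = v₀t + ½at² = 20.5·2 + 0.5·-2.7·2² = 35.6 m

Phase 2 (accelerating): v₀ = 15.1 m/s, a = 1.9 m/s².
v = v₀ + at = 15.1 + (1.9)(5.5) = 25.5 m/s
Δx = v₀t + ½at² = 15.1·5.5 + 0.5·1.9·5.5² = 112 m
Distance in phase 2 = 112 m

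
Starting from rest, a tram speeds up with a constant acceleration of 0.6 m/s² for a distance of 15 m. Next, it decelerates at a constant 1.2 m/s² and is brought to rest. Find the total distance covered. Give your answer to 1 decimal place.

22.5 m

Phase 1 (accelerating): v₀ = 0 m/s, a = 0.6 m/s².
v² = v₀² + 2aΔx = 0² + 2·0.6·15 = 18.0 → v = 4.24 m/s
t = (v − v₀)/a = (4.24 − 0)/0.6 = 7.07 s

Phase 2 (decelerating): v₀ = 4.24 m/s, a = -1.2 m/s².
v = v₀ + at → t = (0 − 4.24) / -1.2 = 3.54 s
v² = v₀² + 2aΔx → Δx = (0² − 4.24²)/(2·-1.2) = 7.50 m
Total distance = 15.0 + 7.50 = 22.5 m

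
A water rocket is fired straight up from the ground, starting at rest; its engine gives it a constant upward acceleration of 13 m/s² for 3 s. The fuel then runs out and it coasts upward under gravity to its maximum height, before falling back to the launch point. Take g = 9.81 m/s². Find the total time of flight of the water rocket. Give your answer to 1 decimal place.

Phase 1 (powered ascent): v₀ = 0 m/s, a = 13 m/s².
v = v₀ + at = 0 + (13)(3) = 39.0 m/s
Δx = v₀t + ½at² = 0·3 + 0.5·13·3² = 58.5 m

Phase 2 (coasting upward): v₀ = 39.0 m/s, a = -9.81 m/s².
v = v₀ + at → t = (0 − 39.0) / -9.81 = 3.98 s
v² = v₀² + 2aΔx → Δx = (0² − 39.0²)/(2·-9.81) = 77.5 m

Phase 3 (free fall): v₀ = 0 m/s, a = -9.81 m/s².
Falls 136 m from rest: t = √(2·136/9.81) = 5.27 s; v = g·t = 51.7 m/s.
Total time = 3.00 + 3.98 + 5.27 = 12.2 s

12.2 s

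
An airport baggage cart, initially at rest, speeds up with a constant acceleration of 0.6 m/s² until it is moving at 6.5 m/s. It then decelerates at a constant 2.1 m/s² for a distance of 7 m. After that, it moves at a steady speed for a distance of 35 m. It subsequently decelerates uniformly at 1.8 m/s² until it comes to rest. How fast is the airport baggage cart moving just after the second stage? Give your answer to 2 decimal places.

3.58 m/s

Phase 1 (accelerating): v₀ = 0 m/s, a = 0.6 m/s².
v = v₀ + at → t = (6.5 − 0) / 0.6 = 10.8 s
v² = v₀² + 2aΔx → Δx = (6.5² − 0²)/(2·0.6) = 35.2 m

Phase 2 (decelerating): v₀ = 6.50 m/s, a = -2.1 m/s².
v² = v₀² + 2aΔx = 6.50² + 2·-2.1·7 = 12.8 → v = 3.58 m/s
t = (v − v₀)/a = (3.58 − 6.50)/-2.1 = 1.39 s
Speed at end of phase 2 = 3.58 m/s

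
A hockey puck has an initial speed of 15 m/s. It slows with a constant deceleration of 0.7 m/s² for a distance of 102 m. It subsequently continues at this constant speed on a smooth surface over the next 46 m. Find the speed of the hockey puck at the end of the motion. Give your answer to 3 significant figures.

9.07 m/s

Phase 1 (decelerating): v₀ = 15.0 m/s, a = -0.7 m/s².
v² = v₀² + 2aΔx = 15.0² + 2·-0.7·102 = 82.2 → v = 9.07 m/s
t = (v − v₀)/a = (9.07 − 15.0)/-0.7 = 8.48 s

Phase 2 (constant speed): v₀ = 9.07 m/s, a = 0 m/s².
Constant speed: t = d/v = 46/9.07 = 5.07 s
Final speed = 9.07 m/s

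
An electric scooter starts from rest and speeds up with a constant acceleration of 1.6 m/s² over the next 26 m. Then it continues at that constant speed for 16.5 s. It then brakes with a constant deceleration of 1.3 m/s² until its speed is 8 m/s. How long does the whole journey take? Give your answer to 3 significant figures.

23.1 s

Phase 1 (accelerating): v₀ = 0 m/s, a = 1.6 m/s².
v² = v₀² + 2aΔx = 0² + 2·1.6·26 = 83.2 → v = 9.12 m/s
t = (v − v₀)/a = (9.12 − 0)/1.6 = 5.70 s

Phase 2 (constant speed): v₀ = 9.12 m/s, a = 0 m/s².
v = v₀ + at = 9.12 + (0)(16.5) = 9.12 m/s
Δx = v₀t + ½at² = 9.12·16.5 + 0.5·0·16.5² = 151 m

Phase 3 (decelerating): v₀ = 9.12 m/s, a = -1.3 m/s².
v = v₀ + at → t = (8 − 9.12) / -1.3 = 0.863 s
v² = v₀² + 2aΔx → Δx = (8² − 9.12²)/(2·-1.3) = 7.38 m
Total time = 5.70 + 16.5 + 0.863 = 23.1 s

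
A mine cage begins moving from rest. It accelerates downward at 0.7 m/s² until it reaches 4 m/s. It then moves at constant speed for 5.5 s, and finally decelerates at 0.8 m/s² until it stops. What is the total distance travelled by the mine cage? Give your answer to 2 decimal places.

Phase 1 (accelerating): v₀ = 0 m/s, a = 0.7 m/s².
v = v₀ + at → t = (4 − 0) / 0.7 = 5.71 s
v² = v₀² + 2aΔx → Δx = (4² − 0²)/(2·0.7) = 11.4 m

Phase 2 (constant speed): v₀ = 4.00 m/s, a = 0 m/s².
v = v₀ + at = 4.00 + (0)(5.5) = 4.00 m/s
Δx = v₀t + ½at² = 4.00·5.5 + 0.5·0·5.5² = 22.0 m

Phase 3 (decelerating): v₀ = 4.00 m/s, a = -0.8 m/s².
v = v₀ + at → t = (0 − 4.00) / -0.8 = 5.00 s
v² = v₀² + 2aΔx → Δx = (0² − 4.00²)/(2·-0.8) = 10.0 m
Total distance = 11.4 + 22.0 + 10.0 = 43.4 m

43.43 m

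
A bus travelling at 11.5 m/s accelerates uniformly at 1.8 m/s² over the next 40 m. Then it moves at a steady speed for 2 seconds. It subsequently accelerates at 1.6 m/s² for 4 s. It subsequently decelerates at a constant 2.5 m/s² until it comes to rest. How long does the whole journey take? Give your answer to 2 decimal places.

Phase 1 (accelerating): v₀ = 11.5 m/s, a = 1.8 m/s².
v² = v₀² + 2aΔx = 11.5² + 2·1.8·40 = 276 → v = 16.6 m/s
t = (v − v₀)/a = (16.6 − 11.5)/1.8 = 2.84 s

Phase 2 (constant speed): v₀ = 16.6 m/s, a = 0 m/s².
v = v₀ + at = 16.6 + (0)(2) = 16.6 m/s
Δx = v₀t + ½at² = 16.6·2 + 0.5·0·2² = 33.2 m

Phase 3 (accelerating): v₀ = 16.6 m/s, a = 1.6 m/s².
v = v₀ + at = 16.6 + (1.6)(4) = 23.0 m/s
Δx = v₀t + ½at² = 16.6·4 + 0.5·1.6·4² = 79.3 m

Phase 4 (decelerating): v₀ = 23.0 m/s, a = -2.5 m/s².
v = v₀ + at → t = (0 − 23.0) / -2.5 = 9.21 s
v² = v₀² + 2aΔx → Δx = (0² − 23.0²)/(2·-2.5) = 106 m
Total time = 2.84 + 2.00 + 4.00 + 9.21 = 18.1 s

18.05 s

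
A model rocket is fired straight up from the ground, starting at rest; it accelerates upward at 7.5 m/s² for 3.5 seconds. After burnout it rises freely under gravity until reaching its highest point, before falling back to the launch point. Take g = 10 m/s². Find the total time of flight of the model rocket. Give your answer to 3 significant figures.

Phase 1 (powered ascent): v₀ = 0 m/s, a = 7.5 m/s².
v = v₀ + at = 0 + (7.5)(3.5) = 26.2 m/s
Δx = v₀t + ½at² = 0·3.5 + 0.5·7.5·3.5² = 45.9 m

Phase 2 (coasting upward): v₀ = 26.2 m/s, a = -10 m/s².
v = v₀ + at → t = (0 − 26.2) / -10 = 2.62 s
v² = v₀² + 2aΔx → Δx = (0² − 26.2²)/(2·-10) = 34.5 m

Phase 3 (free fall): v₀ = 0 m/s, a = -10 m/s².
Falls 80.4 m from rest: t = √(2·80.4/10) = 4.01 s; v = g·t = 40.1 m/s.
Total time = 3.50 + 2.62 + 4.01 = 10.1 s

10.1 s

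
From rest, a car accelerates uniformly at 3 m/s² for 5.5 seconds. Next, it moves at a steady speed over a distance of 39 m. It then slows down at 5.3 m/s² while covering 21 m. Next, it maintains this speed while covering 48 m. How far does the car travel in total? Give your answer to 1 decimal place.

153.4 m

Phase 1 (accelerating): v₀ = 0 m/s, a = 3 m/s².
v = v₀ + at = 0 + (3)(5.5) = 16.5 m/s
Δx = v₀t + ½at² = 0·5.5 + 0.5·3·5.5² = 45.4 m

Phase 2 (constant speed): v₀ = 16.5 m/s, a = 0 m/s².
Constant speed: t = d/v = 39/16.5 = 2.36 s

Phase 3 (decelerating): v₀ = 16.5 m/s, a = -5.3 m/s².
v² = v₀² + 2aΔx = 16.5² + 2·-5.3·21 = 49.7 → v = 7.05 m/s
t = (v − v₀)/a = (7.05 − 16.5)/-5.3 = 1.78 s

Phase 4 (constant speed): v₀ = 7.05 m/s, a = 0 m/s².
Constant speed: t = d/v = 48/7.05 = 6.81 s
Total distance = 45.4 + 39.0 + 21.0 + 48.0 = 153 m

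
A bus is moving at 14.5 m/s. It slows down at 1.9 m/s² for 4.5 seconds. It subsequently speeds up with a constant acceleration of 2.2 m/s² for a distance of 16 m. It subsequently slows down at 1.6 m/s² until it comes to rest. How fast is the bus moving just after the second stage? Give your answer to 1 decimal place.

Phase 1 (decelerating): v₀ = 14.5 m/s, a = -1.9 m/s².
v = v₀ + at = 14.5 + (-1.9)(4.5) = 5.95 m/s
Δx = v₀t + ½at² = 14.5·4.5 + 0.5·-1.9·4.5² = 46.0 m

Phase 2 (accelerating): v₀ = 5.95 m/s, a = 2.2 m/s².
v² = v₀² + 2aΔx = 5.95² + 2·2.2·16 = 106 → v = 10.3 m/s
t = (v − v₀)/a = (10.3 − 5.95)/2.2 = 1.97 s
Speed at end of phase 2 = 10.3 m/s

10.3 m/s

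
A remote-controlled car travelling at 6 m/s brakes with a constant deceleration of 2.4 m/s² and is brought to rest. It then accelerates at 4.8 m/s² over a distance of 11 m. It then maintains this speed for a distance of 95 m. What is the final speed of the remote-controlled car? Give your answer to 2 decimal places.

Phase 1 (decelerating): v₀ = 6.00 m/s, a = -2.4 m/s².
v = v₀ + at → t = (0 − 6.00) / -2.4 = 2.50 s
v² = v₀² + 2aΔx → Δx = (0² − 6.00²)/(2·-2.4) = 7.50 m

Phase 2 (accelerating): v₀ = 0 m/s, a = 4.8 m/s².
v² = v₀² + 2aΔx = 0² + 2·4.8·11 = 106 → v = 10.3 m/s
t = (v − v₀)/a = (10.3 − 0)/4.8 = 2.14 s

Phase 3 (constant speed): v₀ = 10.3 m/s, a = 0 m/s².
Constant speed: t = d/v = 95/10.3 = 9.24 s
Final speed = 10.3 m/s

10.28 m/s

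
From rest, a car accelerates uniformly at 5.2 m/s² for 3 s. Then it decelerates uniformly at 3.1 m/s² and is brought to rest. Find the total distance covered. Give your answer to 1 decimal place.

62.7 m

Phase 1 (accelerating): v₀ = 0 m/s, a = 5.2 m/s².
v = v₀ + at = 0 + (5.2)(3) = 15.6 m/s
Δx = v₀t + ½at² = 0·3 + 0.5·5.2·3² = 23.4 m

Phase 2 (decelerating): v₀ = 15.6 m/s, a = -3.1 m/s².
v = v₀ + at → t = (0 − 15.6) / -3.1 = 5.03 s
v² = v₀² + 2aΔx → Δx = (0² − 15.6²)/(2·-3.1) = 39.3 m
Total distance = 23.4 + 39.3 = 62.7 m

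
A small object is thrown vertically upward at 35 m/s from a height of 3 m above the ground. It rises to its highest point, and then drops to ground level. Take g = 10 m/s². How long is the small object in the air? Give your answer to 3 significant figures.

7.08 s

Phase 1 (rising): v₀ = 35.0 m/s, a = -10 m/s².
v = v₀ + at → t = (0 − 35.0) / -10 = 3.50 s
v² = v₀² + 2aΔx → Δx = (0² − 35.0²)/(2·-10) = 61.2 m

Phase 2 (falling): v₀ = 0 m/s, a = -10 m/s².
Falls 64.2 m from rest: t = √(2·64.2/10) = 3.58 s; v = g·t = 35.8 m/s.
Total time = 3.50 + 3.58 = 7.08 s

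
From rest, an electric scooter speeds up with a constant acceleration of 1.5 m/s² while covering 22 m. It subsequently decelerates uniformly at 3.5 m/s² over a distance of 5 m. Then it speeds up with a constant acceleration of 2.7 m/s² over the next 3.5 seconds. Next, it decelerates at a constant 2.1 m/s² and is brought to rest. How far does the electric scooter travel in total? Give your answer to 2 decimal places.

116.72 m

Phase 1 (accelerating): v₀ = 0 m/s, a = 1.5 m/s².
v² = v₀² + 2aΔx = 0² + 2·1.5·22 = 66.0 → v = 8.12 m/s
t = (v − v₀)/a = (8.12 − 0)/1.5 = 5.42 s

Phase 2 (decelerating): v₀ = 8.12 m/s, a = -3.5 m/s².
v² = v₀² + 2aΔx = 8.12² + 2·-3.5·5 = 31.0 → v = 5.57 m/s
t = (v − v₀)/a = (5.57 − 8.12)/-3.5 = 0.730 s

Phase 3 (accelerating): v₀ = 5.57 m/s, a = 2.7 m/s².
v = v₀ + at = 5.57 + (2.7)(3.5) = 15.0 m/s
Δx = v₀t + ½at² = 5.57·3.5 + 0.5·2.7·3.5² = 36.0 m

Phase 4 (decelerating): v₀ = 15.0 m/s, a = -2.1 m/s².
v = v₀ + at → t = (0 − 15.0) / -2.1 = 7.15 s
v² = v₀² + 2aΔx → Δx = (0² − 15.0²)/(2·-2.1) = 53.7 m
Total distance = 22.0 + 5.00 + 36.0 + 53.7 = 117 m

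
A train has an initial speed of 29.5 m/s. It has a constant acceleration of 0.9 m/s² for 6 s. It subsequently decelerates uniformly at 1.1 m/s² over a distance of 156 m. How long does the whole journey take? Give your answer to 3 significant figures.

Phase 1 (accelerating): v₀ = 29.5 m/s, a = 0.9 m/s².
v = v₀ + at = 29.5 + (0.9)(6) = 34.9 m/s
Δx = v₀t + ½at² = 29.5·6 + 0.5·0.9·6² = 193 m

Phase 2 (decelerating): v₀ = 34.9 m/s, a = -1.1 m/s².
v² = v₀² + 2aΔx = 34.9² + 2·-1.1·156 = 875 → v = 29.6 m/s
t = (v − v₀)/a = (29.6 − 34.9)/-1.1 = 4.84 s
Total time = 6.00 + 4.84 = 10.8 s

10.8 s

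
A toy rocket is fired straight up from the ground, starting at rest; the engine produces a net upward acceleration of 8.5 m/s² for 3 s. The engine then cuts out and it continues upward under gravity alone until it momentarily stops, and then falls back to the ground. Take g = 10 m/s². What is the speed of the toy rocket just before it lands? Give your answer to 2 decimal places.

37.62 m/s

Phase 1 (powered ascent): v₀ = 0 m/s, a = 8.5 m/s².
v = v₀ + at = 0 + (8.5)(3) = 25.5 m/s
Δx = v₀t + ½at² = 0·3 + 0.5·8.5·3² = 38.2 m

Phase 2 (coasting upward): v₀ = 25.5 m/s, a = -10 m/s².
v = v₀ + at → t = (0 − 25.5) / -10 = 2.55 s
v² = v₀² + 2aΔx → Δx = (0² − 25.5²)/(2·-10) = 32.5 m

Phase 3 (free fall): v₀ = 0 m/s, a = -10 m/s².
Falls 70.8 m from rest: t = √(2·70.8/10) = 3.76 s; v = g·t = 37.6 m/s.
Impact speed = 37.6 m/s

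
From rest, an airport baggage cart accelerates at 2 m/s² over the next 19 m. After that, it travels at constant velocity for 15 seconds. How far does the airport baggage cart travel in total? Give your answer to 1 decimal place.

Phase 1 (accelerating): v₀ = 0 m/s, a = 2 m/s².
v² = v₀² + 2aΔx = 0² + 2·2·19 = 76.0 → v = 8.72 m/s
t = (v − v₀)/a = (8.72 − 0)/2 = 4.36 s

Phase 2 (constant speed): v₀ = 8.72 m/s, a = 0 m/s².
v = v₀ + at = 8.72 + (0)(15) = 8.72 m/s
Δx = v₀t + ½at² = 8.72·15 + 0.5·0·15² = 131 m
Total distance = 19.0 + 131 = 150 m

149.8 m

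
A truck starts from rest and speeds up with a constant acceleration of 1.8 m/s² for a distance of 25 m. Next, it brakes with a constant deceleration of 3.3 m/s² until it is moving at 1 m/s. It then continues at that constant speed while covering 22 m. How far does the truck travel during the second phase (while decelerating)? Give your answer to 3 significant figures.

13.5 m

Phase 1 (accelerating): v₀ = 0 m/s, a = 1.8 m/s².
v² = v₀² + 2aΔx = 0² + 2·1.8·25 = 90.0 → v = 9.49 m/s
t = (v − v₀)/a = (9.49 − 0)/1.8 = 5.27 s

Phase 2 (decelerating): v₀ = 9.49 m/s, a = -3.3 m/s².
v = v₀ + at → t = (1 − 9.49) / -3.3 = 2.57 s
v² = v₀² + 2aΔx → Δx = (1² − 9.49²)/(2·-3.3) = 13.5 m
Distance in phase 2 = 13.5 m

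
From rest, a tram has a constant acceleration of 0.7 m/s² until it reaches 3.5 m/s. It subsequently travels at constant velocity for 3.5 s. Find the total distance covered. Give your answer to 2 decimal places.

21.00 m

Phase 1 (accelerating): v₀ = 0 m/s, a = 0.7 m/s².
v = v₀ + at → t = (3.5 − 0) / 0.7 = 5.00 s
v² = v₀² + 2aΔx → Δx = (3.5² − 0²)/(2·0.7) = 8.75 m

Phase 2 (constant speed): v₀ = 3.50 m/s, a = 0 m/s².
v = v₀ + at = 3.50 + (0)(3.5) = 3.50 m/s
Δx = v₀t + ½at² = 3.50·3.5 + 0.5·0·3.5² = 12.2 m
Total distance = 8.75 + 12.2 = 21.0 m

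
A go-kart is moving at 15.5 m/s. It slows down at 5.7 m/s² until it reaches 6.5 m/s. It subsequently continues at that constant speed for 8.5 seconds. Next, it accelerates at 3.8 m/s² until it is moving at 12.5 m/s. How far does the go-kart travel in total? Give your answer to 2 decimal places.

87.62 m

Phase 1 (decelerating): v₀ = 15.5 m/s, a = -5.7 m/s².
v = v₀ + at → t = (6.5 − 15.5) / -5.7 = 1.58 s
v² = v₀² + 2aΔx → Δx = (6.5² − 15.5²)/(2·-5.7) = 17.4 m

Phase 2 (constant speed): v₀ = 6.50 m/s, a = 0 m/s².
v = v₀ + at = 6.50 + (0)(8.5) = 6.50 m/s
Δx = v₀t + ½at² = 6.50·8.5 + 0.5·0·8.5² = 55.2 m

Phase 3 (accelerating): v₀ = 6.50 m/s, a = 3.8 m/s².
v = v₀ + at → t = (12.5 − 6.50) / 3.8 = 1.58 s
v² = v₀² + 2aΔx → Δx = (12.5² − 6.50²)/(2·3.8) = 15.0 m
Total distance = 17.4 + 55.2 + 15.0 = 87.6 m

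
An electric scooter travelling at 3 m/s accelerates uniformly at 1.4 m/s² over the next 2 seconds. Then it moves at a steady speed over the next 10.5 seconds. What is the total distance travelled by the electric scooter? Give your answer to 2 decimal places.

69.70 m

Phase 1 (accelerating): v₀ = 3.00 m/s, a = 1.4 m/s².
v = v₀ + at = 3.00 + (1.4)(2) = 5.80 m/s
Δx = v₀t + ½at² = 3.00·2 + 0.5·1.4·2² = 8.80 m

Phase 2 (constant speed): v₀ = 5.80 m/s, a = 0 m/s².
v = v₀ + at = 5.80 + (0)(10.5) = 5.80 m/s
Δx = v₀t + ½at² = 5.80·10.5 + 0.5·0·10.5² = 60.9 m
Total distance = 8.80 + 60.9 = 69.7 m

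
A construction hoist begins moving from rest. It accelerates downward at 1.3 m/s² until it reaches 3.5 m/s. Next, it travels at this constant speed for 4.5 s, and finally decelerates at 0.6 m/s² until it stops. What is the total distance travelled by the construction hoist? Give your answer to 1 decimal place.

Phase 1 (accelerating): v₀ = 0 m/s, a = 1.3 m/s².
v = v₀ + at → t = (3.5 − 0) / 1.3 = 2.69 s
v² = v₀² + 2aΔx → Δx = (3.5² − 0²)/(2·1.3) = 4.71 m

Phase 2 (constant speed): v₀ = 3.50 m/s, a = 0 m/s².
v = v₀ + at = 3.50 + (0)(4.5) = 3.50 m/s
Δx = v₀t + ½at² = 3.50·4.5 + 0.5·0·4.5² = 15.8 m

Phase 3 (decelerating): v₀ = 3.50 m/s, a = -0.6 m/s².
v = v₀ + at → t = (0 − 3.50) / -0.6 = 5.83 s
v² = v₀² + 2aΔx → Δx = (0² − 3.50²)/(2·-0.6) = 10.2 m
Total distance = 4.71 + 15.8 + 10.2 = 30.7 m

30.7 m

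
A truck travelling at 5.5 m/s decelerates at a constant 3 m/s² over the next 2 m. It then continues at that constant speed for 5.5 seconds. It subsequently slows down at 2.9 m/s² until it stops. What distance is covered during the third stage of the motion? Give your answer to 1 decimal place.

3.1 m

Phase 1 (decelerating): v₀ = 5.50 m/s, a = -3 m/s².
v² = v₀² + 2aΔx = 5.50² + 2·-3·2 = 18.2 → v = 4.27 m/s
t = (v − v₀)/a = (4.27 − 5.50)/-3 = 0.409 s

Phase 2 (constant speed): v₀ = 4.27 m/s, a = 0 m/s².
v = v₀ + at = 4.27 + (0)(5.5) = 4.27 m/s
Δx = v₀t + ½at² = 4.27·5.5 + 0.5·0·5.5² = 23.5 m

Phase 3 (decelerating): v₀ = 4.27 m/s, a = -2.9 m/s².
v = v₀ + at → t = (0 − 4.27) / -2.9 = 1.47 s
v² = v₀² + 2aΔx → Δx = (0² − 4.27²)/(2·-2.9) = 3.15 m
Distance in phase 3 = 3.15 m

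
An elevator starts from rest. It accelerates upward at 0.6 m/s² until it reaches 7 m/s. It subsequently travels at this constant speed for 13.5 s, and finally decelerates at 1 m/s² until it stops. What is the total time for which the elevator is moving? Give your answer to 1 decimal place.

32.2 s

Phase 1 (accelerating): v₀ = 0 m/s, a = 0.6 m/s².
v = v₀ + at → t = (7 − 0) / 0.6 = 11.7 s
v² = v₀² + 2aΔx → Δx = (7² − 0²)/(2·0.6) = 40.8 m

Phase 2 (constant speed): v₀ = 7.00 m/s, a = 0 m/s².
v = v₀ + at = 7.00 + (0)(13.5) = 7.00 m/s
Δx = v₀t + ½at² = 7.00·13.5 + 0.5·0·13.5² = 94.5 m

Phase 3 (decelerating): v₀ = 7.00 m/s, a = -1 m/s².
v = v₀ + at → t = (0 − 7.00) / -1 = 7.00 s
v² = v₀² + 2aΔx → Δx = (0² − 7.00²)/(2·-1) = 24.5 m
Total time = 11.7 + 13.5 + 7.00 = 32.2 s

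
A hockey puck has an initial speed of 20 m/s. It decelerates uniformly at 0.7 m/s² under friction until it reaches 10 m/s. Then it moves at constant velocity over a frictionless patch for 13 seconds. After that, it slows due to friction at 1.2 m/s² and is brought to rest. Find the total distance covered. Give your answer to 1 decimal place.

Phase 1 (decelerating): v₀ = 20.0 m/s, a = -0.7 m/s².
v = v₀ + at → t = (10 − 20.0) / -0.7 = 14.3 s
v² = v₀² + 2aΔx → Δx = (10² − 20.0²)/(2·-0.7) = 214 m

Phase 2 (constant speed): v₀ = 10.0 m/s, a = 0 m/s².
v = v₀ + at = 10.0 + (0)(13) = 10.0 m/s
Δx = v₀t + ½at² = 10.0·13 + 0.5·0·13² = 130 m

Phase 3 (decelerating): v₀ = 10.0 m/s, a = -1.2 m/s².
v = v₀ + at → t = (0 − 10.0) / -1.2 = 8.33 s
v² = v₀² + 2aΔx → Δx = (0² − 10.0²)/(2·-1.2) = 41.7 m
Total distance = 214 + 130 + 41.7 = 386 m

386.0 m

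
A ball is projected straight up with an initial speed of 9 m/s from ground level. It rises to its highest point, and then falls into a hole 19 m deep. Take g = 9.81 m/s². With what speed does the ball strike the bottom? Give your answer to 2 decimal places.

21.30 m/s

Phase 1 (rising): v₀ = 9.00 m/s, a = -9.81 m/s².
v = v₀ + at → t = (0 − 9.00) / -9.81 = 0.917 s
v² = v₀² + 2aΔx → Δx = (0² − 9.00²)/(2·-9.81) = 4.13 m

Phase 2 (falling): v₀ = 0 m/s, a = -9.81 m/s².
Falls 23.1 m from rest: t = √(2·23.1/9.81) = 2.17 s; v = g·t = 21.3 m/s.
Final speed = 21.3 m/s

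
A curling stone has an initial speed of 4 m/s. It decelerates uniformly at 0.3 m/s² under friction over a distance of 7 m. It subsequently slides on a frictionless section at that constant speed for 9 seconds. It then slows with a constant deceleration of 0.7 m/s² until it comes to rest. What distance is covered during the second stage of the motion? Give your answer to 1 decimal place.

Phase 1 (decelerating): v₀ = 4.00 m/s, a = -0.3 m/s².
v² = v₀² + 2aΔx = 4.00² + 2·-0.3·7 = 11.8 → v = 3.44 m/s
t = (v − v₀)/a = (3.44 − 4.00)/-0.3 = 1.88 s

Phase 2 (constant speed): v₀ = 3.44 m/s, a = 0 m/s².
v = v₀ + at = 3.44 + (0)(9) = 3.44 m/s
Δx = v₀t + ½at² = 3.44·9 + 0.5·0·9² = 30.9 m
Distance in phase 2 = 30.9 m

30.9 m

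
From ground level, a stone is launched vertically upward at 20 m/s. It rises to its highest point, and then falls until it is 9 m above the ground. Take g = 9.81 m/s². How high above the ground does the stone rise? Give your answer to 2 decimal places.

20.39 m

Phase 1 (rising): v₀ = 20.0 m/s, a = -9.81 m/s².
v = v₀ + at → t = (0 − 20.0) / -9.81 = 2.04 s
v² = v₀² + 2aΔx → Δx = (0² − 20.0²)/(2·-9.81) = 20.4 m
Maximum height = 20.4 m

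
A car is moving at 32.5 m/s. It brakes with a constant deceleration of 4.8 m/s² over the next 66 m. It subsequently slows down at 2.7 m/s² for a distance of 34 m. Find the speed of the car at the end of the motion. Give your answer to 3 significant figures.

15.5 m/s

Phase 1 (decelerating): v₀ = 32.5 m/s, a = -4.8 m/s².
v² = v₀² + 2aΔx = 32.5² + 2·-4.8·66 = 423 → v = 20.6 m/s
t = (v − v₀)/a = (20.6 − 32.5)/-4.8 = 2.49 s

Phase 2 (decelerating): v₀ = 20.6 m/s, a = -2.7 m/s².
v² = v₀² + 2aΔx = 20.6² + 2·-2.7·34 = 239 → v = 15.5 m/s
t = (v − v₀)/a = (15.5 − 20.6)/-2.7 = 1.89 s
Final speed = 15.5 m/s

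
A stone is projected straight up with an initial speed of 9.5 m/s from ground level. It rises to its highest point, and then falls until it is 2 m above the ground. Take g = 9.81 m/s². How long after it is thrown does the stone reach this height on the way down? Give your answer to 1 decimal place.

Phase 1 (rising): v₀ = 9.50 m/s, a = -9.81 m/s².
v = v₀ + at → t = (0 − 9.50) / -9.81 = 0.968 s
v² = v₀² + 2aΔx → Δx = (0² − 9.50²)/(2·-9.81) = 4.60 m

Phase 2 (falling): v₀ = 0 m/s, a = -9.81 m/s².
Falls 2.60 m from rest: t = √(2·2.60/9.81) = 0.728 s; v = g·t = 7.14 m/s.
Total time = 0.968 + 0.728 = 1.70 s

1.7 s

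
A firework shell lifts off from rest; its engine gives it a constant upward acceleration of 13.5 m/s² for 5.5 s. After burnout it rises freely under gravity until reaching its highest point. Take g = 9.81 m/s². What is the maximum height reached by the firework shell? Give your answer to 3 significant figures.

Phase 1 (powered ascent): v₀ = 0 m/s, a = 13.5 m/s².
v = v₀ + at = 0 + (13.5)(5.5) = 74.2 m/s
Δx = v₀t + ½at² = 0·5.5 + 0.5·13.5·5.5² = 204 m

Phase 2 (coasting upward): v₀ = 74.2 m/s, a = -9.81 m/s².
v = v₀ + at → t = (0 − 74.2) / -9.81 = 7.57 s
v² = v₀² + 2aΔx → Δx = (0² − 74.2²)/(2·-9.81) = 281 m
Maximum height = 204 + 281 = 485 m

485 m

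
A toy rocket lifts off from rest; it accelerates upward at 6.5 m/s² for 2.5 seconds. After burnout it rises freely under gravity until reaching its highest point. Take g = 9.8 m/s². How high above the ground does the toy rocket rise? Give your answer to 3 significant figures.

Phase 1 (powered ascent): v₀ = 0 m/s, a = 6.5 m/s².
v = v₀ + at = 0 + (6.5)(2.5) = 16.2 m/s
Δx = v₀t + ½at² = 0·2.5 + 0.5·6.5·2.5² = 20.3 m

Phase 2 (coasting upward): v₀ = 16.2 m/s, a = -9.8 m/s².
v = v₀ + at → t = (0 − 16.2) / -9.8 = 1.66 s
v² = v₀² + 2aΔx → Δx = (0² − 16.2²)/(2·-9.8) = 13.5 m
Maximum height = 20.3 + 13.5 = 33.8 m

33.8 m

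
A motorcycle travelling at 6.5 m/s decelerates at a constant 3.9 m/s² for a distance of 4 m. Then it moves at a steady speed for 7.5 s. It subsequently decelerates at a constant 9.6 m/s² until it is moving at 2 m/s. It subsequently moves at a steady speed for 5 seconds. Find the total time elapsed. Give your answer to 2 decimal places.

13.45 s

Phase 1 (decelerating): v₀ = 6.50 m/s, a = -3.9 m/s².
v² = v₀² + 2aΔx = 6.50² + 2·-3.9·4 = 11.1 → v = 3.32 m/s
t = (v − v₀)/a = (3.32 − 6.50)/-3.9 = 0.814 s

Phase 2 (constant speed): v₀ = 3.32 m/s, a = 0 m/s².
v = v₀ + at = 3.32 + (0)(7.5) = 3.32 m/s
Δx = v₀t + ½at² = 3.32·7.5 + 0.5·0·7.5² = 24.9 m

Phase 3 (decelerating): v₀ = 3.32 m/s, a = -9.6 m/s².
v = v₀ + at → t = (2 − 3.32) / -9.6 = 0.138 s
v² = v₀² + 2aΔx → Δx = (2² − 3.32²)/(2·-9.6) = 0.367 m

Phase 4 (constant speed): v₀ = 2.00 m/s, a = 0 m/s².
v = v₀ + at = 2.00 + (0)(5) = 2.00 m/s
Δx = v₀t + ½at² = 2.00·5 + 0.5·0·5² = 10.0 m
Total time = 0.814 + 7.50 + 0.138 + 5.00 = 13.5 s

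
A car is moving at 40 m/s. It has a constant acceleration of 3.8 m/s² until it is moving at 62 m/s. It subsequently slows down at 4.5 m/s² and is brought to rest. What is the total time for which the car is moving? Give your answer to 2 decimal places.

19.57 s

Phase 1 (accelerating): v₀ = 40.0 m/s, a = 3.8 m/s².
v = v₀ + at → t = (62 − 40.0) / 3.8 = 5.79 s
v² = v₀² + 2aΔx → Δx = (62² − 40.0²)/(2·3.8) = 295 m

Phase 2 (decelerating): v₀ = 62.0 m/s, a = -4.5 m/s².
v = v₀ + at → t = (0 − 62.0) / -4.5 = 13.8 s
v² = v₀² + 2aΔx → Δx = (0² − 62.0²)/(2·-4.5) = 427 m
Total time = 5.79 + 13.8 = 19.6 s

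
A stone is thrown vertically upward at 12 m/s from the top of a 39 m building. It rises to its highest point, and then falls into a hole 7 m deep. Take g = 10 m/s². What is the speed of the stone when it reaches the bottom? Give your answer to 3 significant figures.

Phase 1 (rising): v₀ = 12.0 m/s, a = -10 m/s².
v = v₀ + at → t = (0 − 12.0) / -10 = 1.20 s
v² = v₀² + 2aΔx → Δx = (0² − 12.0²)/(2·-10) = 7.20 m

Phase 2 (falling): v₀ = 0 m/s, a = -10 m/s².
Falls 53.2 m from rest: t = √(2·53.2/10) = 3.26 s; v = g·t = 32.6 m/s.
Final speed = 32.6 m/s

32.6 m/s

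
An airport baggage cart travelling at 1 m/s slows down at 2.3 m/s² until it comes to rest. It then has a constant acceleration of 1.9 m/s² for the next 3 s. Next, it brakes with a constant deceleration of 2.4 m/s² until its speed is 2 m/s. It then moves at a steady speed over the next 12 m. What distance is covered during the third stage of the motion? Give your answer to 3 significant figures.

Phase 1 (decelerating): v₀ = 1.00 m/s, a = -2.3 m/s².
v = v₀ + at → t = (0 − 1.00) / -2.3 = 0.435 s
v² = v₀² + 2aΔx → Δx = (0² − 1.00²)/(2·-2.3) = 0.217 m

Phase 2 (accelerating): v₀ = 0 m/s, a = 1.9 m/s².
v = v₀ + at = 0 + (1.9)(3) = 5.70 m/s
Δx = v₀t + ½at² = 0·3 + 0.5·1.9·3² = 8.55 m

Phase 3 (decelerating): v₀ = 5.70 m/s, a = -2.4 m/s².
v = v₀ + at → t = (2 − 5.70) / -2.4 = 1.54 s
v² = v₀² + 2aΔx → Δx = (2² − 5.70²)/(2·-2.4) = 5.94 m
Distance in phase 3 = 5.94 m

5.94 m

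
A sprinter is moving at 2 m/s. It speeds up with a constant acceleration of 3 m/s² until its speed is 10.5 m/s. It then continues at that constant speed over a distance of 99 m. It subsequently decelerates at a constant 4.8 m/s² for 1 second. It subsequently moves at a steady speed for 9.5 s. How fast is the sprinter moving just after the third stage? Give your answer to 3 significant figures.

Phase 1 (accelerating): v₀ = 2.00 m/s, a = 3 m/s².
v = v₀ + at → t = (10.5 − 2.00) / 3 = 2.83 s
v² = v₀² + 2aΔx → Δx = (10.5² − 2.00²)/(2·3) = 17.7 m

Phase 2 (constant speed): v₀ = 10.5 m/s, a = 0 m/s².
Constant speed: t = d/v = 99/10.5 = 9.43 s

Phase 3 (decelerating): v₀ = 10.5 m/s, a = -4.8 m/s².
v = v₀ + at = 10.5 + (-4.8)(1) = 5.70 m/s
Δx = v₀t + ½at² = 10.5·1 + 0.5·-4.8·1² = 8.10 m
Speed at end of phase 3 = 5.70 m/s

5.70 m/s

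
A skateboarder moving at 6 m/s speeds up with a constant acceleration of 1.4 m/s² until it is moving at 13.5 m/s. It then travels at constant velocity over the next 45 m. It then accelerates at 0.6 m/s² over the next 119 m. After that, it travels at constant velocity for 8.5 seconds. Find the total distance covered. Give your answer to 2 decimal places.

369.48 m

Phase 1 (accelerating): v₀ = 6.00 m/s, a = 1.4 m/s².
v = v₀ + at → t = (13.5 − 6.00) / 1.4 = 5.36 s
v² = v₀² + 2aΔx → Δx = (13.5² − 6.00²)/(2·1.4) = 52.2 m

Phase 2 (constant speed): v₀ = 13.5 m/s, a = 0 m/s².
Constant speed: t = d/v = 45/13.5 = 3.33 s

Phase 3 (accelerating): v₀ = 13.5 m/s, a = 0.6 m/s².
v² = v₀² + 2aΔx = 13.5² + 2·0.6·119 = 325 → v = 18.0 m/s
t = (v − v₀)/a = (18.0 − 13.5)/0.6 = 7.55 s

Phase 4 (constant speed): v₀ = 18.0 m/s, a = 0 m/s².
v = v₀ + at = 18.0 + (0)(8.5) = 18.0 m/s
Δx = v₀t + ½at² = 18.0·8.5 + 0.5·0·8.5² = 153 m
Total distance = 52.2 + 45.0 + 119 + 153 = 369 m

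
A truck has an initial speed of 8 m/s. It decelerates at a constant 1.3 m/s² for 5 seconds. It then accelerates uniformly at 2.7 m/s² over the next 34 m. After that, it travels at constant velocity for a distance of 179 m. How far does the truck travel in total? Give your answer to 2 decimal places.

236.75 m

Phase 1 (decelerating): v₀ = 8.00 m/s, a = -1.3 m/s².
v = v₀ + at = 8.00 + (-1.3)(5) = 1.50 m/s
Δx = v₀t + ½at² = 8.00·5 + 0.5·-1.3·5² = 23.8 m

Phase 2 (accelerating): v₀ = 1.50 m/s, a = 2.7 m/s².
v² = v₀² + 2aΔx = 1.50² + 2·2.7·34 = 186 → v = 13.6 m/s
t = (v − v₀)/a = (13.6 − 1.50)/2.7 = 4.49 s

Phase 3 (constant speed): v₀ = 13.6 m/s, a = 0 m/s².
Constant speed: t = d/v = 179/13.6 = 13.1 s
Total distance = 23.8 + 34.0 + 179 = 237 m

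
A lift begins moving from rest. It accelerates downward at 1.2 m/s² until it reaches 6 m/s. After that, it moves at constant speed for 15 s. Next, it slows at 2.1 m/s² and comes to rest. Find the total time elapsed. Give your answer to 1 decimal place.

22.9 s

Phase 1 (accelerating): v₀ = 0 m/s, a = 1.2 m/s².
v = v₀ + at → t = (6 − 0) / 1.2 = 5.00 s
v² = v₀² + 2aΔx → Δx = (6² − 0²)/(2·1.2) = 15.0 m

Phase 2 (constant speed): v₀ = 6.00 m/s, a = 0 m/s².
v = v₀ + at = 6.00 + (0)(15) = 6.00 m/s
Δx = v₀t + ½at² = 6.00·15 + 0.5·0·15² = 90.0 m

Phase 3 (decelerating): v₀ = 6.00 m/s, a = -2.1 m/s².
v = v₀ + at → t = (0 − 6.00) / -2.1 = 2.86 s
v² = v₀² + 2aΔx → Δx = (0² − 6.00²)/(2·-2.1) = 8.57 m
Total time = 5.00 + 15.0 + 2.86 = 22.9 s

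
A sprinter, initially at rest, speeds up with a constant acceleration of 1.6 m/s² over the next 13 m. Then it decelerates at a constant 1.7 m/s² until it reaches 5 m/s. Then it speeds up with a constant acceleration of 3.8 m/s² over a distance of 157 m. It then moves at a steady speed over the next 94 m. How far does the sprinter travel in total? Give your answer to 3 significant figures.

269 m

Phase 1 (accelerating): v₀ = 0 m/s, a = 1.6 m/s².
v² = v₀² + 2aΔx = 0² + 2·1.6·13 = 41.6 → v = 6.45 m/s
t = (v − v₀)/a = (6.45 − 0)/1.6 = 4.03 s

Phase 2 (decelerating): v₀ = 6.45 m/s, a = -1.7 m/s².
v = v₀ + at → t = (5 − 6.45) / -1.7 = 0.853 s
v² = v₀² + 2aΔx → Δx = (5² − 6.45²)/(2·-1.7) = 4.88 m

Phase 3 (accelerating): v₀ = 5.00 m/s, a = 3.8 m/s².
v² = v₀² + 2aΔx = 5.00² + 2·3.8·157 = 1220 → v = 34.9 m/s
t = (v − v₀)/a = (34.9 − 5.00)/3.8 = 7.87 s

Phase 4 (constant speed): v₀ = 34.9 m/s, a = 0 m/s².
Constant speed: t = d/v = 94/34.9 = 2.69 s
Total distance = 13.0 + 4.88 + 157 + 94.0 = 269 m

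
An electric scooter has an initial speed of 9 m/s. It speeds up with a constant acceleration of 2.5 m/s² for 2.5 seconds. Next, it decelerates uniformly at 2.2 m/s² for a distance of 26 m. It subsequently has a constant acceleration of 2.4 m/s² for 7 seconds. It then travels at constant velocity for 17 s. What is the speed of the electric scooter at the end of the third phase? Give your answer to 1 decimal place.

Phase 1 (accelerating): v₀ = 9.00 m/s, a = 2.5 m/s².
v = v₀ + at = 9.00 + (2.5)(2.5) = 15.2 m/s
Δx = v₀t + ½at² = 9.00·2.5 + 0.5·2.5·2.5² = 30.3 m

Phase 2 (decelerating): v₀ = 15.2 m/s, a = -2.2 m/s².
v² = v₀² + 2aΔx = 15.2² + 2·-2.2·26 = 118 → v = 10.9 m/s
t = (v − v₀)/a = (10.9 − 15.2)/-2.2 = 1.99 s

Phase 3 (accelerating): v₀ = 10.9 m/s, a = 2.4 m/s².
v = v₀ + at = 10.9 + (2.4)(7) = 27.7 m/s
Δx = v₀t + ½at² = 10.9·7 + 0.5·2.4·7² = 135 m
Speed at end of phase 3 = 27.7 m/s

27.7 m/s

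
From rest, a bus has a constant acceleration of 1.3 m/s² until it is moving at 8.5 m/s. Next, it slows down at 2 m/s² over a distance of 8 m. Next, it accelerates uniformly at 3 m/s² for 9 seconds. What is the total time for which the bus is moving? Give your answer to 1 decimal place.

Phase 1 (accelerating): v₀ = 0 m/s, a = 1.3 m/s².
v = v₀ + at → t = (8.5 − 0) / 1.3 = 6.54 s
v² = v₀² + 2aΔx → Δx = (8.5² − 0²)/(2·1.3) = 27.8 m

Phase 2 (decelerating): v₀ = 8.50 m/s, a = -2 m/s².
v² = v₀² + 2aΔx = 8.50² + 2·-2·8 = 40.2 → v = 6.34 m/s
t = (v − v₀)/a = (6.34 − 8.50)/-2 = 1.08 s

Phase 3 (accelerating): v₀ = 6.34 m/s, a = 3 m/s².
v = v₀ + at = 6.34 + (3)(9) = 33.3 m/s
Δx = v₀t + ½at² = 6.34·9 + 0.5·3·9² = 179 m
Total time = 6.54 + 1.08 + 9.00 = 16.6 s

16.6 s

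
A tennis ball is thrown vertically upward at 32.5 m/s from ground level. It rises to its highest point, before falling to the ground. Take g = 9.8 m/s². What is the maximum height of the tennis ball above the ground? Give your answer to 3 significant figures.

Phase 1 (rising): v₀ = 32.5 m/s, a = -9.8 m/s².
v = v₀ + at → t = (0 − 32.5) / -9.8 = 3.32 s
v² = v₀² + 2aΔx → Δx = (0² − 32.5²)/(2·-9.8) = 53.9 m
Maximum height = 53.9 m

53.9 m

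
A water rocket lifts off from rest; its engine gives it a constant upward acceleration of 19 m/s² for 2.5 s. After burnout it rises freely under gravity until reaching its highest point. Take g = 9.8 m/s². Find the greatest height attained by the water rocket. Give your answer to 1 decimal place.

Phase 1 (powered ascent): v₀ = 0 m/s, a = 19 m/s².
v = v₀ + at = 0 + (19)(2.5) = 47.5 m/s
Δx = v₀t + ½at² = 0·2.5 + 0.5·19·2.5² = 59.4 m

Phase 2 (coasting upward): v₀ = 47.5 m/s, a = -9.8 m/s².
v = v₀ + at → t = (0 − 47.5) / -9.8 = 4.85 s
v² = v₀² + 2aΔx → Δx = (0² − 47.5²)/(2·-9.8) = 115 m
Maximum height = 59.4 + 115 = 174 m

174.5 m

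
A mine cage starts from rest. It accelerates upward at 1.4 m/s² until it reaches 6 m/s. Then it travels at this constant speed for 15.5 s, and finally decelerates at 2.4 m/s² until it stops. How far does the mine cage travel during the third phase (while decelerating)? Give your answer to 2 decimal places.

7.50 m

Phase 1 (accelerating): v₀ = 0 m/s, a = 1.4 m/s².
v = v₀ + at → t = (6 − 0) / 1.4 = 4.29 s
v² = v₀² + 2aΔx → Δx = (6² − 0²)/(2·1.4) = 12.9 m

Phase 2 (constant speed): v₀ = 6.00 m/s, a = 0 m/s².
v = v₀ + at = 6.00 + (0)(15.5) = 6.00 m/s
Δx = v₀t + ½at² = 6.00·15.5 + 0.5·0·15.5² = 93.0 m

Phase 3 (decelerating): v₀ = 6.00 m/s, a = -2.4 m/s².
v = v₀ + at → t = (0 − 6.00) / -2.4 = 2.50 s
v² = v₀² + 2aΔx → Δx = (0² − 6.00²)/(2·-2.4) = 7.50 m
Distance in phase 3 = 7.50 m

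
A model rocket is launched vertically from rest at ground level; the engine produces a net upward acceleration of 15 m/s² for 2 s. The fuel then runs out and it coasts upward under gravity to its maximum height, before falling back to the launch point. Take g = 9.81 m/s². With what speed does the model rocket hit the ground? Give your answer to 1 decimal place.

38.6 m/s

Phase 1 (powered ascent): v₀ = 0 m/s, a = 15 m/s².
v = v₀ + at = 0 + (15)(2) = 30.0 m/s
Δx = v₀t + ½at² = 0·2 + 0.5·15·2² = 30.0 m

Phase 2 (coasting upward): v₀ = 30.0 m/s, a = -9.81 m/s².
v = v₀ + at → t = (0 − 30.0) / -9.81 = 3.06 s
v² = v₀² + 2aΔx → Δx = (0² − 30.0²)/(2·-9.81) = 45.9 m

Phase 3 (free fall): v₀ = 0 m/s, a = -9.81 m/s².
Falls 75.9 m from rest: t = √(2·75.9/9.81) = 3.93 s; v = g·t = 38.6 m/s.
Impact speed = 38.6 m/s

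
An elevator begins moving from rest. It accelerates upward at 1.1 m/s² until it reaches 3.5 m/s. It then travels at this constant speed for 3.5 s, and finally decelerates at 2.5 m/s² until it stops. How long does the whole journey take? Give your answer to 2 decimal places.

Phase 1 (accelerating): v₀ = 0 m/s, a = 1.1 m/s².
v = v₀ + at → t = (3.5 − 0) / 1.1 = 3.18 s
v² = v₀² + 2aΔx → Δx = (3.5² − 0²)/(2·1.1) = 5.57 m

Phase 2 (constant speed): v₀ = 3.50 m/s, a = 0 m/s².
v = v₀ + at = 3.50 + (0)(3.5) = 3.50 m/s
Δx = v₀t + ½at² = 3.50·3.5 + 0.5·0·3.5² = 12.2 m

Phase 3 (decelerating): v₀ = 3.50 m/s, a = -2.5 m/s².
v = v₀ + at → t = (0 − 3.50) / -2.5 = 1.40 s
v² = v₀² + 2aΔx → Δx = (0² − 3.50²)/(2·-2.5) = 2.45 m
Total time = 3.18 + 3.50 + 1.40 = 8.08 s

8.08 s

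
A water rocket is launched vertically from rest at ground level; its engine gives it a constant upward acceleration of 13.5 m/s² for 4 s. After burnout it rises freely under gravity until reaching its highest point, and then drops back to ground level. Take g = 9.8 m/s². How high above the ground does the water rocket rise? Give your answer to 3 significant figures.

257 m

Phase 1 (powered ascent): v₀ = 0 m/s, a = 13.5 m/s².
v = v₀ + at = 0 + (13.5)(4) = 54.0 m/s
Δx = v₀t + ½at² = 0·4 + 0.5·13.5·4² = 108 m

Phase 2 (coasting upward): v₀ = 54.0 m/s, a = -9.8 m/s².
v = v₀ + at → t = (0 − 54.0) / -9.8 = 5.51 s
v² = v₀² + 2aΔx → Δx = (0² − 54.0²)/(2·-9.8) = 149 m
Maximum height = 108 + 149 = 257 m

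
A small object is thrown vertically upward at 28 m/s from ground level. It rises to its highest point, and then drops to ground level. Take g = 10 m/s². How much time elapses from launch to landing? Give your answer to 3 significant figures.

Phase 1 (rising): v₀ = 28.0 m/s, a = -10 m/s².
v = v₀ + at → t = (0 − 28.0) / -10 = 2.80 s
v² = v₀² + 2aΔx → Δx = (0² − 28.0²)/(2·-10) = 39.2 m

Phase 2 (falling): v₀ = 0 m/s, a = -10 m/s².
Falls 39.2 m from rest: t = √(2·39.2/10) = 2.80 s; v = g·t = 28.0 m/s.
Total time = 2.80 + 2.80 = 5.60 s

5.60 s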